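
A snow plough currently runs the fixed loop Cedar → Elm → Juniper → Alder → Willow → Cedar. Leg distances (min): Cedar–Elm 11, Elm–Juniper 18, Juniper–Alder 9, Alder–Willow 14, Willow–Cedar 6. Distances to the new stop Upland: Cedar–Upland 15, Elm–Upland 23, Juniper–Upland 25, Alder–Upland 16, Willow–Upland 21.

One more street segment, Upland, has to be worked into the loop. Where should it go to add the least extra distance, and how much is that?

Insertion cost between consecutive stops i–j is d(i,Upland) + d(Upland,j) − d(i,j):
  between Cedar and Elm: 15 + 23 − 11 = 27
  between Elm and Juniper: 23 + 25 − 18 = 30
  between Juniper and Alder: 25 + 16 − 9 = 32
  between Alder and Willow: 16 + 21 − 14 = 23
  between Willow and Cedar: 21 + 15 − 6 = 30
Cheapest insertion is between Alder and Willow, adding 23.
New total = 58 + 23 = 81.

+23 min — insert Upland between Alder and Willow.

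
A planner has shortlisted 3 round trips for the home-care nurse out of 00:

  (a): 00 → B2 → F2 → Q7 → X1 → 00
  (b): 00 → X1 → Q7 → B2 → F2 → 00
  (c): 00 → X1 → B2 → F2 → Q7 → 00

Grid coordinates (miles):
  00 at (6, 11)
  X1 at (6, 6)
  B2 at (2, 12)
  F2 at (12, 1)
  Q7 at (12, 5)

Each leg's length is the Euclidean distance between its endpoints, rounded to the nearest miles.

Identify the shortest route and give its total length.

34 miles — (a) is the shortest.

(a): 4 + 15 + 4 + 6 + 5 = 34
(b): 5 + 6 + 12 + 15 + 12 = 50
(c): 5 + 7 + 15 + 4 + 8 = 39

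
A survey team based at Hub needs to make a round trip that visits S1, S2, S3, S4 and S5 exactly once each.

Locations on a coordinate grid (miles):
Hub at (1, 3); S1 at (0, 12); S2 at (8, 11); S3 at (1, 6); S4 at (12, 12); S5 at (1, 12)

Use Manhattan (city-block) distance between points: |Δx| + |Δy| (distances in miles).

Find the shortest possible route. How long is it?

There are 60 distinct closed tours to check (reversals are equivalent).
Hub - S1 - S2 - S3 - S4 - S5 - Hub: 10+9+12+17+11+9 = 68
Hub - S1 - S2 - S3 - S5 - S4 - Hub: 10+9+12+6+11+20 = 68
Hub - S1 - S2 - S4 - S3 - S5 - Hub: 10+9+5+17+6+9 = 56
Hub - S1 - S2 - S4 - S5 - S3 - Hub: 10+9+5+11+6+3 = 44
Hub - S1 - S2 - S5 - S3 - S4 - Hub: 10+9+8+6+17+20 = 70
Hub - S1 - S2 - S5 - S4 - S3 - Hub: 10+9+8+11+17+3 = 58
Hub - S1 - S3 - S2 - S4 - S5 - Hub: 10+7+12+5+11+9 = 54
Hub - S1 - S3 - S2 - S5 - S4 - Hub: 10+7+12+8+11+20 = 68
Hub - S1 - S3 - S4 - S2 - S5 - Hub: 10+7+17+5+8+9 = 56
Hub - S1 - S3 - S4 - S5 - S2 - Hub: 10+7+17+11+8+15 = 68
Hub - S1 - S3 - S5 - S2 - S4 - Hub: 10+7+6+8+5+20 = 56
Hub - S1 - S3 - S5 - S4 - S2 - Hub: 10+7+6+11+5+15 = 54
Hub - S1 - S4 - S2 - S3 - S5 - Hub: 10+12+5+12+6+9 = 54
Hub - S1 - S4 - S2 - S5 - S3 - Hub: 10+12+5+8+6+3 = 44
… (46 more)
Hub - S1 - S5 - S4 - S2 - S3 - Hub: 10+1+11+5+12+3 = 42  ← best
The minimum is 42.
One optimal route: Hub → S1 → S5 → S4 → S2 → S3 → Hub (or its reverse).

Minimum total distance: 42 miles.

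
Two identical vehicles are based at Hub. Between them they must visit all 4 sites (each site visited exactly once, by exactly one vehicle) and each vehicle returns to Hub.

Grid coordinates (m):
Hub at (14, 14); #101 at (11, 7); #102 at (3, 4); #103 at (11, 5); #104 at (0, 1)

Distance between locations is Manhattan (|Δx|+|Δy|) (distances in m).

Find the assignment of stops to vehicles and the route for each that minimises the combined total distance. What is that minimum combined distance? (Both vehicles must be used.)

There are 2^3 − 1 = 7 ways to divide the 4 stops into two non-empty groups. For each, the best each vehicle can do is its own shortest tour through its group:
  {#101} + {#102, #103, #104}: 20 + 54 = 74
  {#102} + {#101, #103, #104}: 42 + 54 = 96
  {#101, #102} + {#103, #104}: 42 + 54 = 96
  {#103} + {#101, #102, #104}: 24 + 54 = 78
  {#101, #103} + {#102, #104}: 24 + 54 = 78
  {#102, #103} + {#101, #104}: 42 + 54 = 96
  … (7 splits in total)
Best: vehicle 1 Hub → #101 → Hub = 20; vehicle 2 Hub → #102 → #104 → #103 → Hub = 54; combined 74.

74 m — the smallest possible combined total.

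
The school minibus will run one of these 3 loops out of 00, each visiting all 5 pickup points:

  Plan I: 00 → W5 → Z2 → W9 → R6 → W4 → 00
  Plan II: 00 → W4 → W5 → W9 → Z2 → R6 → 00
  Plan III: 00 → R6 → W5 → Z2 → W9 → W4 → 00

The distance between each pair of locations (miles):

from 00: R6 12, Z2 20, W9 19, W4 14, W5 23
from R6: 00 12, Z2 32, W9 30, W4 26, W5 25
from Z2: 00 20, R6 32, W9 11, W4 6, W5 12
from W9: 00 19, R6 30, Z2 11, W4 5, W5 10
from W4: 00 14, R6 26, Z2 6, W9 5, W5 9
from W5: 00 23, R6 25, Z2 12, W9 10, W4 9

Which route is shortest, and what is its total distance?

Plan I: 23 + 12 + 11 + 30 + 26 + 14 = 116
Plan II: 14 + 9 + 10 + 11 + 32 + 12 = 88
Plan III: 12 + 25 + 12 + 11 + 5 + 14 = 79

Shortest is Plan III, total 79 miles.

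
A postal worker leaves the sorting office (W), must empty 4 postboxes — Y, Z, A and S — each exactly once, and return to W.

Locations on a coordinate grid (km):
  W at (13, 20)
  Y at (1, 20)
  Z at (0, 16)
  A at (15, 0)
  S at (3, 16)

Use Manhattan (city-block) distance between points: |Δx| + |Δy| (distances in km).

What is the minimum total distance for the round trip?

Shortest round trip = 70 km.

With 4 stops there are 4!/2 = 12 distinct round trips (a route and its reverse cost the same).
W → Y → Z → A → S → W: 12+5+31+28+14 = 90
W → Y → Z → S → A → W: 12+5+3+28+22 = 70
W → Y → A → Z → S → W: 12+34+31+3+14 = 94
W → Y → A → S → Z → W: 12+34+28+3+17 = 94
W → Y → S → Z → A → W: 12+6+3+31+22 = 74
W → Y → S → A → Z → W: 12+6+28+31+17 = 94
W → Z → Y → A → S → W: 17+5+34+28+14 = 98
W → Z → Y → S → A → W: 17+5+6+28+22 = 78
W → Z → A → Y → S → W: 17+31+34+6+14 = 102
W → Z → S → Y → A → W: 17+3+6+34+22 = 82
W → A → Y → Z → S → W: 22+34+5+3+14 = 78
W → A → Z → Y → S → W: 22+31+5+6+14 = 78
The minimum is 70.
One optimal route: W → Y → Z → S → A → W (or its reverse).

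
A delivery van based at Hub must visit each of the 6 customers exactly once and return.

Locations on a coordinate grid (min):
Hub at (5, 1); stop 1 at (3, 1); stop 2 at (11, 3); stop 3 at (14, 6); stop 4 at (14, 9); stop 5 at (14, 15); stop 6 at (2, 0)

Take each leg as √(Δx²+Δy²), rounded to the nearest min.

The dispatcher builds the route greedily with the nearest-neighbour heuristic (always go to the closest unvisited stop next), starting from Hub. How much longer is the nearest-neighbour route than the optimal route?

1 min longer than the optimal tour.

Hub: stop 1=2, stop 6=3, stop 2=6, stop 3=10, stop 4=12, stop 5=17 ⇒ stop 1
stop 1: stop 6=1, stop 2=8, stop 3=12, stop 4=14, stop 5=18 ⇒ stop 6
stop 6: stop 2=9, stop 3=13, stop 4=15, stop 5=19 ⇒ stop 2
stop 2: stop 3=4, stop 4=7, stop 5=12 ⇒ stop 3
stop 3: stop 4=3, stop 5=9 ⇒ stop 4
stop 4: stop 5=6 ⇒ stop 5
NN route Hub → stop 1 → stop 6 → stop 2 → stop 3 → stop 4 → stop 5 → Hub costs 42.
Optimal: Hub → stop 1 → stop 6 → stop 5 → stop 4 → stop 3 → stop 2 → Hub costs 41 (by enumerating all 360 distinct tours).
Excess = 42 − 41 = 1.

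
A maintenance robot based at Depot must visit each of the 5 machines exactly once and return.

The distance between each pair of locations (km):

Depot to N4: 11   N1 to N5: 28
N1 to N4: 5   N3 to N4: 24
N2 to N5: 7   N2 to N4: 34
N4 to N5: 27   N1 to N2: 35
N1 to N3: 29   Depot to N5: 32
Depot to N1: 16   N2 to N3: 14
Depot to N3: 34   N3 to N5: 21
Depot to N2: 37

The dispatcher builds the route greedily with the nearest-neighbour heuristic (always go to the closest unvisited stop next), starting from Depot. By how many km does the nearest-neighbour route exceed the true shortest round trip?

Excess over optimum: 1 km.

Depot: N4=11, N1=16, N5=32, N3=34, N2=37 ⇒ N4
N4: N1=5, N3=24, N5=27, N2=34 ⇒ N1
N1: N5=28, N3=29, N2=35 ⇒ N5
N5: N2=7, N3=21 ⇒ N2
N2: N3=14 ⇒ N3
NN route Depot → N4 → N1 → N5 → N2 → N3 → Depot costs 99.
Optimal: Depot → N1 → N4 → N3 → N2 → N5 → Depot costs 98 (by enumerating all 60 distinct tours).
Excess = 99 − 98 = 1.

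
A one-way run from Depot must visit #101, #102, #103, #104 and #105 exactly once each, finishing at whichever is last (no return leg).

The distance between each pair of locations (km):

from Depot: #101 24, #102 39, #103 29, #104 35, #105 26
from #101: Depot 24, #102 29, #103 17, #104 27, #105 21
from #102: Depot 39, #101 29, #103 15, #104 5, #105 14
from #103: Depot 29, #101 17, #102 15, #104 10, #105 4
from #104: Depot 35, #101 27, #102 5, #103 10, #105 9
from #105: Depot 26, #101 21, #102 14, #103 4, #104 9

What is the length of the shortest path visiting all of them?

Shortest open route: 59 km.

There are 5! = 120 possible orderings.
Depot→#101→#102→#103→#104→#105: 24+29+15+10+9 = 87
Depot→#101→#102→#103→#105→#104: 24+29+15+4+9 = 81
Depot→#101→#102→#104→#103→#105: 24+29+5+10+4 = 72
Depot→#101→#102→#104→#105→#103: 24+29+5+9+4 = 71
Depot→#101→#102→#105→#103→#104: 24+29+14+4+10 = 81
Depot→#101→#102→#105→#104→#103: 24+29+14+9+10 = 86
Depot→#101→#103→#102→#104→#105: 24+17+15+5+9 = 70
Depot→#101→#103→#102→#105→#104: 24+17+15+14+9 = 79
Depot→#101→#103→#104→#102→#105: 24+17+10+5+14 = 70
Depot→#101→#103→#104→#105→#102: 24+17+10+9+14 = 74
Depot→#101→#103→#105→#102→#104: 24+17+4+14+5 = 64
Depot→#101→#103→#105→#104→#102: 24+17+4+9+5 = 59
Depot→#101→#104→#102→#103→#105: 24+27+5+15+4 = 75
Depot→#101→#104→#102→#105→#103: 24+27+5+14+4 = 74
… (106 more)
The minimum is 59.
One shortest path: Depot → #101 → #103 → #105 → #104 → #102.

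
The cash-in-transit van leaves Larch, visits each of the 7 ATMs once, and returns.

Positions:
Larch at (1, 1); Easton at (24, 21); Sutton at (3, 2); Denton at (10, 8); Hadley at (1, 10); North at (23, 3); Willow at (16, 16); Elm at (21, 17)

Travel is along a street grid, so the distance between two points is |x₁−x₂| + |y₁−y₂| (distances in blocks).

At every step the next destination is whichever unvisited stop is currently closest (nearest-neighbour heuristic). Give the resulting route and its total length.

Nearest-neighbour total = 94 blocks; route Larch → Sutton → Hadley → Denton → Willow → Elm → Easton → North → Larch.

Larch → [Sutton:3 / Hadley:9 / Denton:16 / North:24 / Willow:30 / Elm:36 / Easton:43] → Sutton (3)
Sutton → [Hadley:10 / Denton:13 / North:21 / Willow:27 / Elm:33 / Easton:40] → Hadley (10)
Hadley → [Denton:11 / Willow:21 / Elm:27 / North:29 / Easton:34] → Denton (11)
Denton → [Willow:14 / North:18 / Elm:20 / Easton:27] → Willow (14)
Willow → [Elm:6 / Easton:13 / North:20] → Elm (6)
Elm → [Easton:7 / North:16] → Easton (7)
Easton → [North:19] → North (19)
Return North→Larch: 24.
Total = 3 + 10 + 11 + 14 + 6 + 7 + 19 + 24 = 94.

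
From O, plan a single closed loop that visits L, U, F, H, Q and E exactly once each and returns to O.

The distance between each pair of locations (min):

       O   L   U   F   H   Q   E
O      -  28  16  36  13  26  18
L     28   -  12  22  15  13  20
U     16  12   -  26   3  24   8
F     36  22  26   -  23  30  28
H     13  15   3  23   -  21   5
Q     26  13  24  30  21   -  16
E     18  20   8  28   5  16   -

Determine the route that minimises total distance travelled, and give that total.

Minimum total distance: 111 min.

There are 360 distinct closed tours to check (reversals are equivalent).
O-L-U-F-H-Q-E-O: 28+12+26+23+21+16+18 = 144
O-L-U-F-H-E-Q-O: 28+12+26+23+5+16+26 = 136
O-L-U-F-Q-H-E-O: 28+12+26+30+21+5+18 = 140
O-L-U-F-Q-E-H-O: 28+12+26+30+16+5+13 = 130
O-L-U-F-E-H-Q-O: 28+12+26+28+5+21+26 = 146
O-L-U-F-E-Q-H-O: 28+12+26+28+16+21+13 = 144
O-L-U-H-F-Q-E-O: 28+12+3+23+30+16+18 = 130
O-L-U-H-F-E-Q-O: 28+12+3+23+28+16+26 = 136
… (352 more)
O-U-F-L-Q-E-H-O: 16+26+22+13+16+5+13 = 111  ← best
The minimum is 111.
One optimal route: O → U → F → L → Q → E → H → O (or its reverse).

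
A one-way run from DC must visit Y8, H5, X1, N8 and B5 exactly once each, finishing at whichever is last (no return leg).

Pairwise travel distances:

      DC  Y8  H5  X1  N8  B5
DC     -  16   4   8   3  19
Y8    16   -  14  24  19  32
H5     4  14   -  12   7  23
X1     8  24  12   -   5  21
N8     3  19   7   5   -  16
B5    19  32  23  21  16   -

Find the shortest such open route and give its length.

There are 5! = 120 possible orderings.
DC → Y8 → H5 → X1 → N8 → B5: 16+14+12+5+16 = 63
DC → Y8 → H5 → X1 → B5 → N8: 16+14+12+21+16 = 79
DC → Y8 → H5 → N8 → X1 → B5: 16+14+7+5+21 = 63
DC → Y8 → H5 → N8 → B5 → X1: 16+14+7+16+21 = 74
DC → Y8 → H5 → B5 → X1 → N8: 16+14+23+21+5 = 79
DC → Y8 → H5 → B5 → N8 → X1: 16+14+23+16+5 = 74
DC → Y8 → X1 → H5 → N8 → B5: 16+24+12+7+16 = 75
DC → Y8 → X1 → H5 → B5 → N8: 16+24+12+23+16 = 91
DC → Y8 → X1 → N8 → H5 → B5: 16+24+5+7+23 = 75
DC → Y8 → X1 → N8 → B5 → H5: 16+24+5+16+23 = 84
DC → Y8 → X1 → B5 → H5 → N8: 16+24+21+23+7 = 91
DC → Y8 → X1 → B5 → N8 → H5: 16+24+21+16+7 = 84
DC → Y8 → N8 → H5 → X1 → B5: 16+19+7+12+21 = 75
DC → Y8 → N8 → H5 → B5 → X1: 16+19+7+23+21 = 86
… (106 more)
The minimum is 63.
One shortest path: DC → Y8 → H5 → X1 → N8 → B5.

Minimum one-way distance = 63.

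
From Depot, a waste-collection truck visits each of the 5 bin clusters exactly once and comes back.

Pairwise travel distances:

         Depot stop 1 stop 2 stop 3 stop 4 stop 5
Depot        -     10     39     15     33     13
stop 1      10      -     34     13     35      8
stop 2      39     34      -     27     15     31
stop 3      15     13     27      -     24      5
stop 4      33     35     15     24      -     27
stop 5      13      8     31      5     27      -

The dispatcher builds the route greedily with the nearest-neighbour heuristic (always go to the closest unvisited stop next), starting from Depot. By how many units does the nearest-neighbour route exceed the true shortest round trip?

The nearest-neighbour route is 3 longer than optimal.

From Depot: stop 1=10, stop 5=13, stop 3=15, stop 4=33, stop 2=39 → choose stop 1 (10).
From stop 1: stop 5=8, stop 3=13, stop 2=34, stop 4=35 → choose stop 5 (8).
From stop 5: stop 3=5, stop 4=27, stop 2=31 → choose stop 3 (5).
From stop 3: stop 4=24, stop 2=27 → choose stop 4 (24).
From stop 4: stop 2=15 → choose stop 2 (15).
NN route Depot → stop 1 → stop 5 → stop 3 → stop 4 → stop 2 → Depot costs 101.
Optimal: Depot → stop 1 → stop 5 → stop 3 → stop 2 → stop 4 → Depot costs 98 (by enumerating all 60 distinct tours).
Excess = 101 − 98 = 3.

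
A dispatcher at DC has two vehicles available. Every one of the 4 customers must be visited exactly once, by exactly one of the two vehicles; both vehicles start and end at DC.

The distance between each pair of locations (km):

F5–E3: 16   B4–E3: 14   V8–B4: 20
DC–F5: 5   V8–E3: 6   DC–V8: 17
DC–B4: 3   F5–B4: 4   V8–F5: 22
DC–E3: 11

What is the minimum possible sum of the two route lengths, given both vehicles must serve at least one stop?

There are 2^3 − 1 = 7 ways to divide the 4 stops into two non-empty groups. For each, the best each vehicle can do is its own shortest tour through its group:
  {V8} + {F5, B4, E3}: 34 + 34 = 68
  {F5} + {V8, B4, E3}: 10 + 40 = 50
  {V8, F5} + {B4, E3}: 44 + 28 = 72
  {B4} + {V8, F5, E3}: 6 + 44 = 50
  {V8, B4} + {F5, E3}: 40 + 32 = 72
  {F5, B4} + {V8, E3}: 12 + 34 = 46
  … (7 splits in total)
Best: vehicle 1 DC → F5 → B4 → DC = 12; vehicle 2 DC → V8 → E3 → DC = 34; combined 46.

46 km — the smallest possible combined total.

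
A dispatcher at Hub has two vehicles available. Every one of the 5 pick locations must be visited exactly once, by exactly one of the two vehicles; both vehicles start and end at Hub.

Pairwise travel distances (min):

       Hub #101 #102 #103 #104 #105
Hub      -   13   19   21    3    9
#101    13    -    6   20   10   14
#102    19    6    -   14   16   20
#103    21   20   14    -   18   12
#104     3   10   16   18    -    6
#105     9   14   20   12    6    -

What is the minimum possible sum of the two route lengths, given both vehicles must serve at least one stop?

Minimum combined distance: 60 min.

There are 2^4 − 1 = 15 ways to divide the 5 stops into two non-empty groups. For each, the best each vehicle can do is its own shortest tour through its group:
  {#101} + {#102, #103, #104, #105}: 26 + 54 = 80
  {#102} + {#101, #103, #104, #105}: 38 + 54 = 92
  {#101, #102} + {#103, #104, #105}: 38 + 42 = 80
  {#103} + {#101, #102, #104, #105}: 42 + 48 = 90
  {#101, #103} + {#102, #104, #105}: 54 + 48 = 102
  {#102, #103} + {#101, #104, #105}: 54 + 36 = 90
  … (15 splits in total)
  {#104} + {#101, #102, #103, #105}: 6 + 54 = 60  ← best
Best: vehicle 1 Hub → #104 → Hub = 6; vehicle 2 Hub → #101 → #102 → #103 → #105 → Hub = 54; combined 60.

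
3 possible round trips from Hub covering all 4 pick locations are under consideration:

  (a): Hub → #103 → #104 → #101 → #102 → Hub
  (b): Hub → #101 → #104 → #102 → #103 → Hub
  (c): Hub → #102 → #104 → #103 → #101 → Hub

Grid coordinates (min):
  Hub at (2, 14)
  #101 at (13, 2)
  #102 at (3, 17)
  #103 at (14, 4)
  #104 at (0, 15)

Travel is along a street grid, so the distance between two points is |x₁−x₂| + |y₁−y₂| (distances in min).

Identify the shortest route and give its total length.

(a): 22 + 25 + 26 + 25 + 4 = 102
(b): 23 + 26 + 5 + 24 + 22 = 100
(c): 4 + 5 + 25 + 3 + 23 = 60

60 min — (c) is the shortest.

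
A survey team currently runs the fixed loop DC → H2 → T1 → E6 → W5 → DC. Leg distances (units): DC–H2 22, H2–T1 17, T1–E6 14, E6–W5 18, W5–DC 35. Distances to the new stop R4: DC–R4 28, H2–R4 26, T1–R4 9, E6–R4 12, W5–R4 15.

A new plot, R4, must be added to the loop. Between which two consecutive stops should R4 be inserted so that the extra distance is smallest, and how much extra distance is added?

Insertion cost between consecutive stops i–j is d(i,R4) + d(R4,j) − d(i,j):
  between DC and H2: 28 + 26 − 22 = 32
  between H2 and T1: 26 + 9 − 17 = 18
  between T1 and E6: 9 + 12 − 14 = 7
  between E6 and W5: 12 + 15 − 18 = 9
  between W5 and DC: 15 + 28 − 35 = 8
Cheapest insertion is between T1 and E6, adding 7.
New total = 106 + 7 = 113.

Adding 7 by placing R4 on the T1–E6 leg.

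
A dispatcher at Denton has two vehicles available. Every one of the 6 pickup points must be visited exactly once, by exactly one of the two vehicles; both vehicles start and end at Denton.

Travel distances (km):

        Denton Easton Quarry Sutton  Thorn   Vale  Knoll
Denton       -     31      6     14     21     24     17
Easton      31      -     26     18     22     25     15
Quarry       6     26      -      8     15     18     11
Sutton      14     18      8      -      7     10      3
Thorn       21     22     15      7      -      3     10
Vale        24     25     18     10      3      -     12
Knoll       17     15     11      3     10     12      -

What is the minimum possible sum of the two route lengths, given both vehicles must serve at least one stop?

Minimum combined distance: 93 km.

Check every non-empty split of the stops between the two vehicles; for each half take its own optimal tour:
  {Easton} + {Quarry, Sutton, Thorn, Vale, Knoll}: 62 + 53 = 115
  {Quarry} + {Easton, Sutton, Thorn, Vale, Knoll}: 12 + 81 = 93
  {Easton, Quarry} + {Sutton, Thorn, Vale, Knoll}: 63 + 53 = 116
  {Sutton} + {Easton, Quarry, Thorn, Vale, Knoll}: 28 + 81 = 109
  {Easton, Sutton} + {Quarry, Thorn, Vale, Knoll}: 63 + 53 = 116
  {Quarry, Sutton} + {Easton, Thorn, Vale, Knoll}: 28 + 81 = 109
  … (31 splits in total)
Best: vehicle 1 Denton → Quarry → Denton = 12; vehicle 2 Denton → Sutton → Thorn → Vale → Easton → Knoll → Denton = 81; combined 93.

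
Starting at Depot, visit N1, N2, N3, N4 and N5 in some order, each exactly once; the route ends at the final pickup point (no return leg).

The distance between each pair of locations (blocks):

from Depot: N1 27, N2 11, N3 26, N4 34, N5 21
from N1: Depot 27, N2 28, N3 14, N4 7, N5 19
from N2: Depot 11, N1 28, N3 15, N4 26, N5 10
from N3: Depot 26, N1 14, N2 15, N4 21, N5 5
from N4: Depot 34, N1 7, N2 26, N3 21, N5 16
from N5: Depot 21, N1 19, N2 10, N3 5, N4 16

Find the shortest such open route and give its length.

Minimum one-way distance = 47 blocks.

There are 5! = 120 possible orderings.
Depot - N1 - N2 - N3 - N4 - N5: 27+28+15+21+16 = 107
Depot - N1 - N2 - N3 - N5 - N4: 27+28+15+5+16 = 91
Depot - N1 - N2 - N4 - N3 - N5: 27+28+26+21+5 = 107
Depot - N1 - N2 - N4 - N5 - N3: 27+28+26+16+5 = 102
Depot - N1 - N2 - N5 - N3 - N4: 27+28+10+5+21 = 91
Depot - N1 - N2 - N5 - N4 - N3: 27+28+10+16+21 = 102
Depot - N1 - N3 - N2 - N4 - N5: 27+14+15+26+16 = 98
Depot - N1 - N3 - N2 - N5 - N4: 27+14+15+10+16 = 82
Depot - N1 - N3 - N4 - N2 - N5: 27+14+21+26+10 = 98
Depot - N1 - N3 - N4 - N5 - N2: 27+14+21+16+10 = 88
Depot - N1 - N3 - N5 - N2 - N4: 27+14+5+10+26 = 82
Depot - N1 - N3 - N5 - N4 - N2: 27+14+5+16+26 = 88
Depot - N1 - N4 - N2 - N3 - N5: 27+7+26+15+5 = 80
Depot - N1 - N4 - N2 - N5 - N3: 27+7+26+10+5 = 75
… (106 more)
Depot - N2 - N5 - N3 - N1 - N4: 11+10+5+14+7 = 47  ← best
The minimum is 47.
One shortest path: Depot → N2 → N5 → N3 → N1 → N4.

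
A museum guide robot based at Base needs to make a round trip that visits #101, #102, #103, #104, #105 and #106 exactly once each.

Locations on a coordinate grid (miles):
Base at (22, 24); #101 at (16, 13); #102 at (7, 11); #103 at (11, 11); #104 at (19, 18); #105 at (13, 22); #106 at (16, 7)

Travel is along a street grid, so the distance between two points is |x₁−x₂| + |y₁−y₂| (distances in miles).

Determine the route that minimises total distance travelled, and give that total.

64 miles — the shortest possible round trip.

There are 360 distinct closed tours to check (reversals are equivalent).
Base → #101 → #102 → #103 → #104 → #105 → #106 → Base: 17+11+4+15+10+18+23 = 98
Base → #101 → #102 → #103 → #104 → #106 → #105 → Base: 17+11+4+15+14+18+11 = 90
Base → #101 → #102 → #103 → #105 → #104 → #106 → Base: 17+11+4+13+10+14+23 = 92
Base → #101 → #102 → #103 → #105 → #106 → #104 → Base: 17+11+4+13+18+14+9 = 86
Base → #101 → #102 → #103 → #106 → #104 → #105 → Base: 17+11+4+9+14+10+11 = 76
Base → #101 → #102 → #103 → #106 → #105 → #104 → Base: 17+11+4+9+18+10+9 = 78
Base → #101 → #102 → #104 → #103 → #105 → #106 → Base: 17+11+19+15+13+18+23 = 116
Base → #101 → #102 → #104 → #103 → #106 → #105 → Base: 17+11+19+15+9+18+11 = 100
… (352 more)
Base → #104 → #101 → #106 → #102 → #103 → #105 → Base: 9+8+6+13+4+13+11 = 64  ← best
The minimum is 64.
One optimal route: Base → #104 → #101 → #106 → #102 → #103 → #105 → Base (or its reverse).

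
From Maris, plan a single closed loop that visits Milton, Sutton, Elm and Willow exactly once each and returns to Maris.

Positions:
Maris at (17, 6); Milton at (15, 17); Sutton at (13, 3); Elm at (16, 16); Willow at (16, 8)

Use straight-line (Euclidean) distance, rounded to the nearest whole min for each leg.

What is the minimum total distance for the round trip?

Shortest round trip = 30 min.

There are 12 distinct closed tours to check (reversals are equivalent).
Maris-Milton-Sutton-Elm-Willow-Maris: 11+14+13+8+2 = 48
Maris-Milton-Sutton-Willow-Elm-Maris: 11+14+6+8+10 = 49
Maris-Milton-Elm-Sutton-Willow-Maris: 11+1+13+6+2 = 33
Maris-Milton-Elm-Willow-Sutton-Maris: 11+1+8+6+5 = 31
Maris-Milton-Willow-Sutton-Elm-Maris: 11+9+6+13+10 = 49
Maris-Milton-Willow-Elm-Sutton-Maris: 11+9+8+13+5 = 46
Maris-Sutton-Milton-Elm-Willow-Maris: 5+14+1+8+2 = 30
Maris-Sutton-Milton-Willow-Elm-Maris: 5+14+9+8+10 = 46
Maris-Sutton-Elm-Milton-Willow-Maris: 5+13+1+9+2 = 30
Maris-Sutton-Willow-Milton-Elm-Maris: 5+6+9+1+10 = 31
Maris-Elm-Milton-Sutton-Willow-Maris: 10+1+14+6+2 = 33
Maris-Elm-Sutton-Milton-Willow-Maris: 10+13+14+9+2 = 48
The minimum is 30.
One optimal route: Maris → Sutton → Milton → Elm → Willow → Maris (or its reverse).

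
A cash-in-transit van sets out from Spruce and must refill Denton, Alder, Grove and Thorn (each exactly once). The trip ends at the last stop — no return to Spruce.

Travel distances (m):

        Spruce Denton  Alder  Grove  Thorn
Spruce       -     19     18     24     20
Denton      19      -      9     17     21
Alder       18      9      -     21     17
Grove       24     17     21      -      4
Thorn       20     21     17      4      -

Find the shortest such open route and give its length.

Shortest open route: 48 m.

There are 4! = 24 possible orderings.
Spruce → Denton → Alder → Grove → Thorn: 19+9+21+4 = 53
Spruce → Denton → Alder → Thorn → Grove: 19+9+17+4 = 49
Spruce → Denton → Grove → Alder → Thorn: 19+17+21+17 = 74
Spruce → Denton → Grove → Thorn → Alder: 19+17+4+17 = 57
Spruce → Denton → Thorn → Alder → Grove: 19+21+17+21 = 78
Spruce → Denton → Thorn → Grove → Alder: 19+21+4+21 = 65
Spruce → Alder → Denton → Grove → Thorn: 18+9+17+4 = 48
Spruce → Alder → Denton → Thorn → Grove: 18+9+21+4 = 52
Spruce → Alder → Grove → Denton → Thorn: 18+21+17+21 = 77
Spruce → Alder → Grove → Thorn → Denton: 18+21+4+21 = 64
Spruce → Alder → Thorn → Denton → Grove: 18+17+21+17 = 73
Spruce → Alder → Thorn → Grove → Denton: 18+17+4+17 = 56
Spruce → Grove → Denton → Alder → Thorn: 24+17+9+17 = 67
Spruce → Grove → Denton → Thorn → Alder: 24+17+21+17 = 79
… (10 more)
The minimum is 48.
One shortest path: Spruce → Alder → Denton → Grove → Thorn.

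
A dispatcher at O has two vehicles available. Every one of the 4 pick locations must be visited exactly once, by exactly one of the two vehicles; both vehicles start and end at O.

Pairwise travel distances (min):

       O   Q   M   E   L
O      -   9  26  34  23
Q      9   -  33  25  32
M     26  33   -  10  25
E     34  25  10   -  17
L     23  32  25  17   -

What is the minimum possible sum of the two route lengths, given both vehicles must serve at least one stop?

Minimum combined distance: 94 min.

There are 2^3 − 1 = 7 ways to divide the 4 stops into two non-empty groups. For each, the best each vehicle can do is its own shortest tour through its group:
  {Q} + {M, E, L}: 18 + 76 = 94
  {M} + {Q, E, L}: 52 + 74 = 126
  {Q, M} + {E, L}: 68 + 74 = 142
  {E} + {Q, M, L}: 68 + 90 = 158
  {Q, E} + {M, L}: 68 + 74 = 142
  {M, E} + {Q, L}: 70 + 64 = 134
  … (7 splits in total)
Best: vehicle 1 O → Q → O = 18; vehicle 2 O → M → E → L → O = 76; combined 94.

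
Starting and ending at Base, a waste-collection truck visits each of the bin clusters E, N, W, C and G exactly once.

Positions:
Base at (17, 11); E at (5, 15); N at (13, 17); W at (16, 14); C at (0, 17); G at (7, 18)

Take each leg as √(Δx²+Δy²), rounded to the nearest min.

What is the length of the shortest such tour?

Minimum total distance: 38 min.

With 5 stops there are 5!/2 = 60 distinct round trips (a route and its reverse cost the same).
Base-E-N-W-C-G-Base: 13+8+4+16+7+12 = 60
Base-E-N-W-G-C-Base: 13+8+4+10+7+18 = 60
Base-E-N-C-W-G-Base: 13+8+13+16+10+12 = 72
Base-E-N-C-G-W-Base: 13+8+13+7+10+3 = 54
Base-E-N-G-W-C-Base: 13+8+6+10+16+18 = 71
Base-E-N-G-C-W-Base: 13+8+6+7+16+3 = 53
Base-E-W-N-C-G-Base: 13+11+4+13+7+12 = 60
Base-E-W-N-G-C-Base: 13+11+4+6+7+18 = 59
Base-E-W-C-N-G-Base: 13+11+16+13+6+12 = 71
Base-E-W-C-G-N-Base: 13+11+16+7+6+7 = 60
Base-E-W-G-N-C-Base: 13+11+10+6+13+18 = 71
Base-E-W-G-C-N-Base: 13+11+10+7+13+7 = 61
Base-E-C-N-W-G-Base: 13+5+13+4+10+12 = 57
Base-E-C-N-G-W-Base: 13+5+13+6+10+3 = 50
… (46 more)
Base-E-C-G-N-W-Base: 13+5+7+6+4+3 = 38  ← best
The minimum is 38.
One optimal route: Base → E → C → G → N → W → Base (or its reverse).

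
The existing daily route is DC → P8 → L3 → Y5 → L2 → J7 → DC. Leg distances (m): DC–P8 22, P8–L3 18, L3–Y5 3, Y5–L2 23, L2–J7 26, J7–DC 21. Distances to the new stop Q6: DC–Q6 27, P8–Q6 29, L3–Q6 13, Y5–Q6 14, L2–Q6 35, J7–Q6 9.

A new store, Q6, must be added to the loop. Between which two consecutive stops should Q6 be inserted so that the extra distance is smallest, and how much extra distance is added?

Adding 15 m by placing Q6 on the J7–DC leg.

Insertion cost between consecutive stops i–j is d(i,Q6) + d(Q6,j) − d(i,j):
  between DC and P8: 27 + 29 − 22 = 34
  between P8 and L3: 29 + 13 − 18 = 24
  between L3 and Y5: 13 + 14 − 3 = 24
  between Y5 and L2: 14 + 35 − 23 = 26
  between L2 and J7: 35 + 9 − 26 = 18
  between J7 and DC: 9 + 27 − 21 = 15
Cheapest insertion is between J7 and DC, adding 15.
New total = 113 + 15 = 128.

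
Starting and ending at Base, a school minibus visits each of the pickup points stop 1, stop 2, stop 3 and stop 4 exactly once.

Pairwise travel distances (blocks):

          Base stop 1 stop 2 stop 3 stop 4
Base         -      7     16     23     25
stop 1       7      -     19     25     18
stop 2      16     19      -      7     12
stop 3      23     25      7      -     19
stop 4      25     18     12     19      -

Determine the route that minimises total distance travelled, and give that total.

With 4 stops there are 4!/2 = 12 distinct round trips (a route and its reverse cost the same).
Base → stop 1 → stop 2 → stop 3 → stop 4 → Base: 7+19+7+19+25 = 77
Base → stop 1 → stop 2 → stop 4 → stop 3 → Base: 7+19+12+19+23 = 80
Base → stop 1 → stop 3 → stop 2 → stop 4 → Base: 7+25+7+12+25 = 76
Base → stop 1 → stop 3 → stop 4 → stop 2 → Base: 7+25+19+12+16 = 79
Base → stop 1 → stop 4 → stop 2 → stop 3 → Base: 7+18+12+7+23 = 67
Base → stop 1 → stop 4 → stop 3 → stop 2 → Base: 7+18+19+7+16 = 67
Base → stop 2 → stop 1 → stop 3 → stop 4 → Base: 16+19+25+19+25 = 104
Base → stop 2 → stop 1 → stop 4 → stop 3 → Base: 16+19+18+19+23 = 95
Base → stop 2 → stop 3 → stop 1 → stop 4 → Base: 16+7+25+18+25 = 91
Base → stop 2 → stop 4 → stop 1 → stop 3 → Base: 16+12+18+25+23 = 94
Base → stop 3 → stop 1 → stop 2 → stop 4 → Base: 23+25+19+12+25 = 104
Base → stop 3 → stop 2 → stop 1 → stop 4 → Base: 23+7+19+18+25 = 92
The minimum is 67.
One optimal route: Base → stop 1 → stop 4 → stop 2 → stop 3 → Base (or its reverse).

Minimum total distance: 67 blocks.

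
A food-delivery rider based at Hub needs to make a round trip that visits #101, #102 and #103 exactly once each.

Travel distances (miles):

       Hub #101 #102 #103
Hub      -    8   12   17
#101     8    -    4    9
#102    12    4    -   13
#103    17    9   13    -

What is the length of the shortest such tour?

There are 3 distinct closed tours to check (reversals are equivalent).
Hub→#101→#102→#103→Hub: 8+4+13+17 = 42
Hub→#101→#103→#102→Hub: 8+9+13+12 = 42
Hub→#102→#101→#103→Hub: 12+4+9+17 = 42
The minimum is 42.
One optimal route: Hub → #101 → #102 → #103 → Hub (or its reverse).

Minimum total distance: 42 miles.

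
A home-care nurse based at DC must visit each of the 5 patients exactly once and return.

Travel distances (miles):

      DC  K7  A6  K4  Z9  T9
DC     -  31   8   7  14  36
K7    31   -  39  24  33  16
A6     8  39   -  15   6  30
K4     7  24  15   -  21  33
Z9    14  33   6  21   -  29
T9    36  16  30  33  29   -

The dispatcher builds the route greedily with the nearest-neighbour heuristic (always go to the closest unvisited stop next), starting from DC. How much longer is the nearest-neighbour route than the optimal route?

DC: K4=7, A6=8, Z9=14, K7=31, T9=36 ⇒ K4
K4: A6=15, Z9=21, K7=24, T9=33 ⇒ A6
A6: Z9=6, T9=30, K7=39 ⇒ Z9
Z9: T9=29, K7=33 ⇒ T9
T9: K7=16 ⇒ K7
NN route DC → K4 → A6 → Z9 → T9 → K7 → DC costs 104.
Optimal: DC → A6 → Z9 → T9 → K7 → K4 → DC costs 90 (by enumerating all 60 distinct tours).
Excess = 104 − 90 = 14.

14 miles longer than the optimal tour.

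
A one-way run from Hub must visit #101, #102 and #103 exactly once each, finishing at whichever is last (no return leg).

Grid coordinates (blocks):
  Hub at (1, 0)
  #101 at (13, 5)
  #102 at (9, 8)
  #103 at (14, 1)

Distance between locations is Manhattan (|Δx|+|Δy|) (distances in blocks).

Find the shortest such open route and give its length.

There are 3! = 6 possible orderings.
Hub - #101 - #102 - #103: 17+7+12 = 36
Hub - #101 - #103 - #102: 17+5+12 = 34
Hub - #102 - #101 - #103: 16+7+5 = 28
Hub - #102 - #103 - #101: 16+12+5 = 33
Hub - #103 - #101 - #102: 14+5+7 = 26
Hub - #103 - #102 - #101: 14+12+7 = 33
The minimum is 26.
One shortest path: Hub → #103 → #101 → #102.

26 blocks — the minimum one-way total.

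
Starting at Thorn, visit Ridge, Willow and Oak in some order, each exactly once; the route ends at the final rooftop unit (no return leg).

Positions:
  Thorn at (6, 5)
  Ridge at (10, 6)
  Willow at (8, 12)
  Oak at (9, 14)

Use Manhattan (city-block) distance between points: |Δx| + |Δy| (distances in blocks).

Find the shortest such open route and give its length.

There are 3! = 6 possible orderings.
Thorn→Ridge→Willow→Oak: 5+8+3 = 16
Thorn→Ridge→Oak→Willow: 5+9+3 = 17
Thorn→Willow→Ridge→Oak: 9+8+9 = 26
Thorn→Willow→Oak→Ridge: 9+3+9 = 21
Thorn→Oak→Ridge→Willow: 12+9+8 = 29
Thorn→Oak→Willow→Ridge: 12+3+8 = 23
The minimum is 16.
One shortest path: Thorn → Ridge → Willow → Oak.

Shortest open route: 16 blocks.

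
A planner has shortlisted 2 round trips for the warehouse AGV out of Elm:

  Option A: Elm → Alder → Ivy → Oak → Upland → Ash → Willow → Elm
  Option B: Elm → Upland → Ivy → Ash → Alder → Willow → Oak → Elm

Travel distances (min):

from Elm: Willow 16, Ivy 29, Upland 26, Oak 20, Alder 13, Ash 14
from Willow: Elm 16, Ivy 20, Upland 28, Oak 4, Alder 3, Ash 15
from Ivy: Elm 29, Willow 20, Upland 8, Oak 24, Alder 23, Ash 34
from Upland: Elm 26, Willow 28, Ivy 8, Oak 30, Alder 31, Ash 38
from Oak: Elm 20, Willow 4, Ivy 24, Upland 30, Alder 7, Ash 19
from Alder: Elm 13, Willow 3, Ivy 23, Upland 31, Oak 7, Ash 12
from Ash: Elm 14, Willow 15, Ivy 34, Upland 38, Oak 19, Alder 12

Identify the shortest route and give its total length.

Option A: 13 + 23 + 24 + 30 + 38 + 15 + 16 = 159
Option B: 26 + 8 + 34 + 12 + 3 + 4 + 20 = 107

Shortest is Option B, total 107 min.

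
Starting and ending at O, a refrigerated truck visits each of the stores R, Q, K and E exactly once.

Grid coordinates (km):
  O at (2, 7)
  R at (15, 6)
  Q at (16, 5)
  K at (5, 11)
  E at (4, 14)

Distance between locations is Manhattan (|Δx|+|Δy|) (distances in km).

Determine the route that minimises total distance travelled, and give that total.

Minimum total distance: 46 km.

There are 12 distinct closed tours to check (reversals are equivalent).
O → R → Q → K → E → O: 14+2+17+4+9 = 46
O → R → Q → E → K → O: 14+2+21+4+7 = 48
O → R → K → Q → E → O: 14+15+17+21+9 = 76
O → R → K → E → Q → O: 14+15+4+21+16 = 70
O → R → E → Q → K → O: 14+19+21+17+7 = 78
O → R → E → K → Q → O: 14+19+4+17+16 = 70
O → Q → R → K → E → O: 16+2+15+4+9 = 46
O → Q → R → E → K → O: 16+2+19+4+7 = 48
O → Q → K → R → E → O: 16+17+15+19+9 = 76
O → Q → E → R → K → O: 16+21+19+15+7 = 78
O → K → R → Q → E → O: 7+15+2+21+9 = 54
O → K → Q → R → E → O: 7+17+2+19+9 = 54
The minimum is 46.
One optimal route: O → R → Q → K → E → O (or its reverse).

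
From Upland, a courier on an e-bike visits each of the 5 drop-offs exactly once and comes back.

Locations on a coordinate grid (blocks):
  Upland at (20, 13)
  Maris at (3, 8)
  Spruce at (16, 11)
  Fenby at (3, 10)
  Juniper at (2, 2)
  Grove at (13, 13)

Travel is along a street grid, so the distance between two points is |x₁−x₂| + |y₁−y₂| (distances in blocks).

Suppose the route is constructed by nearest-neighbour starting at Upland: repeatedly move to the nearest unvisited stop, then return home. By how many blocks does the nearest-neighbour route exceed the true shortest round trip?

4 blocks longer than the optimal tour.

From Upland: Spruce=6, Grove=7, Fenby=20, Maris=22, Juniper=29 → choose Spruce (6).
From Spruce: Grove=5, Fenby=14, Maris=16, Juniper=23 → choose Grove (5).
From Grove: Fenby=13, Maris=15, Juniper=22 → choose Fenby (13).
From Fenby: Maris=2, Juniper=9 → choose Maris (2).
From Maris: Juniper=7 → choose Juniper (7).
NN route Upland → Spruce → Grove → Fenby → Maris → Juniper → Upland costs 62.
Optimal: Upland → Spruce → Maris → Juniper → Fenby → Grove → Upland costs 58 (by enumerating all 60 distinct tours).
Excess = 62 − 58 = 4.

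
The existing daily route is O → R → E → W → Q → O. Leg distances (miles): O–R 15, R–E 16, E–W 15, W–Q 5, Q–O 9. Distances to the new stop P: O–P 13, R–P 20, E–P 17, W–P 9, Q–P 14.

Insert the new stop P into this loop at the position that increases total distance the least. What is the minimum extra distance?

Insertion cost between consecutive stops i–j is d(i,P) + d(P,j) − d(i,j):
  between O and R: 13 + 20 − 15 = 18
  between R and E: 20 + 17 − 16 = 21
  between E and W: 17 + 9 − 15 = 11
  between W and Q: 9 + 14 − 5 = 18
  between Q and O: 14 + 13 − 9 = 18
Cheapest insertion is between E and W, adding 11.
New total = 60 + 11 = 71.

Minimum extra distance: 11 miles, inserting P between E and W.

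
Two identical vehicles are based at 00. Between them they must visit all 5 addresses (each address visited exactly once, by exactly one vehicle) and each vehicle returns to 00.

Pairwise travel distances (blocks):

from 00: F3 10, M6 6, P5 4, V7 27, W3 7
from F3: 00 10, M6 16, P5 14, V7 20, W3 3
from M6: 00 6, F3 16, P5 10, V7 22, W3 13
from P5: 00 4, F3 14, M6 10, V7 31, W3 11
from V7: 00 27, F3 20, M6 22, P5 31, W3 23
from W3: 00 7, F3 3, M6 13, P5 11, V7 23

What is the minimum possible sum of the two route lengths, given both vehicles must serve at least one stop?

Minimum combined distance: 66 blocks.

Try each way of splitting the stops between the two vehicles (each non-empty) and, for each split, find the best tour for each vehicle:
  {F3} + {M6, P5, V7, W3}: 20 + 66 = 86
  {M6} + {F3, P5, V7, W3}: 12 + 65 = 77
  {F3, M6} + {P5, V7, W3}: 32 + 65 = 97
  {P5} + {F3, M6, V7, W3}: 8 + 58 = 66
  {F3, P5} + {M6, V7, W3}: 28 + 58 = 86
  {M6, P5} + {F3, V7, W3}: 20 + 57 = 77
  … (15 splits in total)
Best: vehicle 1 00 → P5 → 00 = 8; vehicle 2 00 → M6 → V7 → F3 → W3 → 00 = 58; combined 66.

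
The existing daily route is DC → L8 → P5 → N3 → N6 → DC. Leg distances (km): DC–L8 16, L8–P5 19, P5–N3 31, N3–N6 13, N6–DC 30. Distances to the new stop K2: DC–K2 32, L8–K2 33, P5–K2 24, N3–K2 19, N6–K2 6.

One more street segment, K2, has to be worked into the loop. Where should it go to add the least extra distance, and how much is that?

Minimum extra distance: 8 km, inserting K2 between N6 and DC.

Insertion cost between consecutive stops i–j is d(i,K2) + d(K2,j) − d(i,j):
  between DC and L8: 32 + 33 − 16 = 49
  between L8 and P5: 33 + 24 − 19 = 38
  between P5 and N3: 24 + 19 − 31 = 12
  between N3 and N6: 19 + 6 − 13 = 12
  between N6 and DC: 6 + 32 − 30 = 8
Cheapest insertion is between N6 and DC, adding 8.
New total = 109 + 8 = 117.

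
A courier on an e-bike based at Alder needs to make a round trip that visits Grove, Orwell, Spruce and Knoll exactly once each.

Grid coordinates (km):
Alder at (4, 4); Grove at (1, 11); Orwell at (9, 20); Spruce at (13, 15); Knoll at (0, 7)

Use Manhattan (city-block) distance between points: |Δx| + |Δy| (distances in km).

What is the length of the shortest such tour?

Alder-Grove-Orwell-Spruce-Knoll-Alder: 10+17+9+21+7 = 64
Alder-Grove-Orwell-Knoll-Spruce-Alder: 10+17+22+21+20 = 90
Alder-Grove-Spruce-Orwell-Knoll-Alder: 10+16+9+22+7 = 64
Alder-Grove-Spruce-Knoll-Orwell-Alder: 10+16+21+22+21 = 90
Alder-Grove-Knoll-Orwell-Spruce-Alder: 10+5+22+9+20 = 66
Alder-Grove-Knoll-Spruce-Orwell-Alder: 10+5+21+9+21 = 66
Alder-Orwell-Grove-Spruce-Knoll-Alder: 21+17+16+21+7 = 82
Alder-Orwell-Grove-Knoll-Spruce-Alder: 21+17+5+21+20 = 84
Alder-Orwell-Spruce-Grove-Knoll-Alder: 21+9+16+5+7 = 58
Alder-Orwell-Knoll-Grove-Spruce-Alder: 21+22+5+16+20 = 84
Alder-Spruce-Grove-Orwell-Knoll-Alder: 20+16+17+22+7 = 82
Alder-Spruce-Orwell-Grove-Knoll-Alder: 20+9+17+5+7 = 58
The minimum is 58.
One optimal route: Alder → Orwell → Spruce → Grove → Knoll → Alder (or its reverse).

58 km — the shortest possible round trip.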